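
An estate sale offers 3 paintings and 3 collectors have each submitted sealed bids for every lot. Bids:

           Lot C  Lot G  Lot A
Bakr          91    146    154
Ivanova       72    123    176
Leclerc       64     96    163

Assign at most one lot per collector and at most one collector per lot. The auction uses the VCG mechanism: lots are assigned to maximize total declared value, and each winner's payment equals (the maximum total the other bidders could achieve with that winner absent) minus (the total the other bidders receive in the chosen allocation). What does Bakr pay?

Bakr pays $46.

Efficient allocation: Bakr→Lot G ($146), Ivanova→Lot A ($176), Leclerc→Lot C ($64); total welfare W = $386.
Bakr receives Lot G at value $146, so the others get W − 146 = $240.
Without Bakr: best allocation of the remaining 2 bidders over all 3 lots is Ivanova→Lot G ($123), Leclerc→Lot A ($163), total $286.
VCG payment = (others' best without Bakr) − (others' welfare with Bakr) = 286 − 240 = $46.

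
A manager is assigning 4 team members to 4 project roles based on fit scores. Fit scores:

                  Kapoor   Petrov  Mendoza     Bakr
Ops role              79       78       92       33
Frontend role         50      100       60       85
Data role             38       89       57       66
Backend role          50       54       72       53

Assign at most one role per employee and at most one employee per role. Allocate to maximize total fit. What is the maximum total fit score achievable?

Max total: 325 pts

This is a one-to-one assignment (maximum-weight bipartite matching).
Optimal: Kapoor→Ops role (79 pts), Petrov→Data role (89 pts), Mendoza→Backend role (72 pts), Bakr→Frontend role (85 pts) — total 79+89+72+85 = 325 pts.
Max-entry greedy (repeatedly take the single best remaining cell) gives 308 pts, worse by 17.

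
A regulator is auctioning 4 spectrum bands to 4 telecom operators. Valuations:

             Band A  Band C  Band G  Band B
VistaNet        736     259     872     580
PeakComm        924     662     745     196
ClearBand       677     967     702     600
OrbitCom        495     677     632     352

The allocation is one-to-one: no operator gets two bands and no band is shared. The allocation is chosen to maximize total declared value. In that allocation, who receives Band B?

Treat this as an assignment problem: match each operator to one band.
Optimal: VistaNet→Band G ($872M), PeakComm→Band A ($924M), ClearBand→Band C ($967M), OrbitCom→Band B ($352M) — total 872+924+967+352 = $3115M.
Next-best assignment: VistaNet→Band B, PeakComm→Band A, ClearBand→Band C, OrbitCom→Band G = $3103M.
Swapping ClearBand↔PeakComm (ClearBand→Band A $677M, PeakComm→Band C $662M) loses 552.
Every other assignment is strictly worse.
OrbitCom's own top band is Band C ($677M), but forcing OrbitCom→Band C and reassigning the rest optimally gives only $3073M — worse by 42.

OrbitCom receives Band B.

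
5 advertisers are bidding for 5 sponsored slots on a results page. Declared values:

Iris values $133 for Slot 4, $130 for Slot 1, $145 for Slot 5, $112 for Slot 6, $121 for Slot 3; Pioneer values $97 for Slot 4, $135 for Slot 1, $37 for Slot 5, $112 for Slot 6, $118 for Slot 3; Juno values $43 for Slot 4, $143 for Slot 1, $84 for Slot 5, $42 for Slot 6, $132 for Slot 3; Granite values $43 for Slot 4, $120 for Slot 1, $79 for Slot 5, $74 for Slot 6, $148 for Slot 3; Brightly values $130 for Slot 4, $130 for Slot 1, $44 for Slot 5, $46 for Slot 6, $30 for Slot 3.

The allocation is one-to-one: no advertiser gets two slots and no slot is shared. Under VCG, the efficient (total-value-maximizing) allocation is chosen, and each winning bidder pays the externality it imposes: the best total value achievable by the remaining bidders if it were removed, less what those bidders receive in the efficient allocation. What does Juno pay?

Efficient allocation: Iris→Slot 5 ($145), Pioneer→Slot 6 ($112), Juno→Slot 1 ($143), Granite→Slot 3 ($148), Brightly→Slot 4 ($130); total welfare W = $678.
Juno receives Slot 1 at value $143, so the others get W − 143 = $535.
Without Juno: best allocation of the remaining 4 bidders over all 5 slots is Iris→Slot 5 ($145), Pioneer→Slot 1 ($135), Granite→Slot 3 ($148), Brightly→Slot 4 ($130), total $558.
VCG payment = (others' best without Juno) − (others' welfare with Juno) = 558 − 535 = $23.

Juno pays $23.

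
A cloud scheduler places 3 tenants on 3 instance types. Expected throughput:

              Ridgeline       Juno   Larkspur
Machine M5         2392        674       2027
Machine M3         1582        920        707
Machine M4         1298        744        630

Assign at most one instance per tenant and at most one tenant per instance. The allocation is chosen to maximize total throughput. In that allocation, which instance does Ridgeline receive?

Optimal: Ridgeline→Machine M3 (1582 ops/s), Juno→Machine M4 (744 ops/s), Larkspur→Machine M5 (2027 ops/s) — total 1582+744+2027 = 4353 ops/s.
Column-greedy (each instance in turn goes to its best remaining tenant) gives 3942 ops/s, worse by 411.
Ridgeline's own top instance is Machine M5 (2392 ops/s), but forcing Ridgeline→Machine M5 and reassigning the rest optimally gives only 3942 ops/s — worse by 411.

Ridgeline receives Machine M3.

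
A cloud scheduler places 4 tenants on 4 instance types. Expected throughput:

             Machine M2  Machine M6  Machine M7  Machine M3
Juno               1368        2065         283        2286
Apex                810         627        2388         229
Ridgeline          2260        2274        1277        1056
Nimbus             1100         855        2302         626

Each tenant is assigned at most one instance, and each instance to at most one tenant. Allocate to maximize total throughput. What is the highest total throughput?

Treat this as an assignment problem: match each tenant to one instance.
Optimal: Juno→Machine M3 (2286 ops/s), Apex→Machine M7 (2388 ops/s), Ridgeline→Machine M6 (2274 ops/s), Nimbus→Machine M2 (1100 ops/s) — total 2286+2388+2274+1100 = 8048 ops/s.
Column-greedy (each instance in turn goes to its best remaining tenant) gives 7339 ops/s, worse by 709.

Maximum total: 8048 ops/s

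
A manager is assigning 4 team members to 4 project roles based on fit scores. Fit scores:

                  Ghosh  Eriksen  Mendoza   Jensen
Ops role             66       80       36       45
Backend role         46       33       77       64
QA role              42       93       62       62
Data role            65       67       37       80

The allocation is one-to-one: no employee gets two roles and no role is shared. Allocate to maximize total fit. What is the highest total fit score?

Optimal: Ghosh→Ops role (66 pts), Eriksen→QA role (93 pts), Mendoza→Backend role (77 pts), Jensen→Data role (80 pts) — total 66+93+77+80 = 316 pts.
Column-greedy (each role in turn goes to its best remaining employee) gives 284 pts, worse by 32.
No other one-to-one assignment exceeds 316 pts.

Maximum total: 316 pts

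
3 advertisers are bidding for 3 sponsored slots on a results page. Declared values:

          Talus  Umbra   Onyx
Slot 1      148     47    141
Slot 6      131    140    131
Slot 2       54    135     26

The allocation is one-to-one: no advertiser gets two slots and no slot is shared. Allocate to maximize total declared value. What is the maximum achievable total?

Optimal: Talus→Slot 1 ($148), Umbra→Slot 2 ($135), Onyx→Slot 6 ($131) — total 148+135+131 = $414.
Max-entry greedy (repeatedly take the single best remaining cell) gives $314, worse by 100.

Max total: $414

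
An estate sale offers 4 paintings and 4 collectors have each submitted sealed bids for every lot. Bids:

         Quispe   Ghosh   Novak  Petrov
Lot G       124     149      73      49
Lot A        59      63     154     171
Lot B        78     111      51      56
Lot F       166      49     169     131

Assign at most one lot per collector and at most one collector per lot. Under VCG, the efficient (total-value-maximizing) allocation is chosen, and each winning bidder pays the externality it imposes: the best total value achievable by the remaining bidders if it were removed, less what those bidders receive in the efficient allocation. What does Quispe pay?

Efficient allocation: Quispe→Lot G ($124), Ghosh→Lot B ($111), Novak→Lot F ($169), Petrov→Lot A ($171); total welfare W = $575.
Quispe receives Lot G at value $124, so the others get W − 124 = $451.
Without Quispe: best allocation of the remaining 3 bidders over all 4 lots is Ghosh→Lot G ($149), Novak→Lot F ($169), Petrov→Lot A ($171), total $489.
VCG payment = (others' best without Quispe) − (others' welfare with Quispe) = 489 − 451 = $38.

Quispe pays $38.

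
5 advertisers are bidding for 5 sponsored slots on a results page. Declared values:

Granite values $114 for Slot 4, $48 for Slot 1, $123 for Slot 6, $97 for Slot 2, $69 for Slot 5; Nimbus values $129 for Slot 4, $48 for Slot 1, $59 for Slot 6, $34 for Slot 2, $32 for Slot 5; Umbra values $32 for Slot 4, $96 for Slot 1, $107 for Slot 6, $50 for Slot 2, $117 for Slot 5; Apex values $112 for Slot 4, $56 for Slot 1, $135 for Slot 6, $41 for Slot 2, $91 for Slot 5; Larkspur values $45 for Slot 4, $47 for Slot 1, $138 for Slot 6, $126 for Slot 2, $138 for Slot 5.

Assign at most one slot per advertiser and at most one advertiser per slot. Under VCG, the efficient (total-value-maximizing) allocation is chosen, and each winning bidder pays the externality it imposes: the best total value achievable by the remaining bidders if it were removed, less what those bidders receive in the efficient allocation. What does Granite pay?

Granite pays $9.

Efficient allocation: Granite→Slot 2 ($97), Nimbus→Slot 4 ($129), Umbra→Slot 1 ($96), Apex→Slot 6 ($135), Larkspur→Slot 5 ($138); total welfare W = $595.
Granite receives Slot 2 at value $97, so the others get W − 97 = $498.
Without Granite: best allocation of the remaining 4 bidders over all 5 slots is Nimbus→Slot 4 ($129), Umbra→Slot 5 ($117), Apex→Slot 6 ($135), Larkspur→Slot 2 ($126), total $507.
VCG payment = (others' best without Granite) − (others' welfare with Granite) = 507 − 498 = $9.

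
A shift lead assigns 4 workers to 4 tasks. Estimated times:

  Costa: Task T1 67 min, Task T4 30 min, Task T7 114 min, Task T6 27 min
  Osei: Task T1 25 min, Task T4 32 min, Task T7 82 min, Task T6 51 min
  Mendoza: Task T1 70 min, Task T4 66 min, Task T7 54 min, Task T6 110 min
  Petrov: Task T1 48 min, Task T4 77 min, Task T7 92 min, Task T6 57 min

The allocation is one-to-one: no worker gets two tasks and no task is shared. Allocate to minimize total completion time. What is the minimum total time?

Minimum total: 161 min

Treat this as an assignment problem: match each worker to one task.
Optimal: Costa→Task T6 (27 min), Osei→Task T4 (32 min), Mendoza→Task T7 (54 min), Petrov→Task T1 (48 min) — total 27+32+54+48 = 161 min.
Min-entry greedy (repeatedly take the single cheapest remaining cell) gives 183 min, worse by 22.
Swapping Costa↔Osei (Costa→Task T4 30 min, Osei→Task T6 51 min) adds 22.
Every other assignment is strictly worse.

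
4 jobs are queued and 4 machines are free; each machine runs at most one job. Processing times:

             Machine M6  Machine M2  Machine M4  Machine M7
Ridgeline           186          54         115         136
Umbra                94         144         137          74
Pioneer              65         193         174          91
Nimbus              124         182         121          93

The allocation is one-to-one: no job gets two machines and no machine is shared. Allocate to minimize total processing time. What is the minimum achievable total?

Minimum total: 314 min

Optimal: Ridgeline→Machine M2 (54 min), Umbra→Machine M7 (74 min), Pioneer→Machine M6 (65 min), Nimbus→Machine M4 (121 min) — total 54+74+65+121 = 314 min.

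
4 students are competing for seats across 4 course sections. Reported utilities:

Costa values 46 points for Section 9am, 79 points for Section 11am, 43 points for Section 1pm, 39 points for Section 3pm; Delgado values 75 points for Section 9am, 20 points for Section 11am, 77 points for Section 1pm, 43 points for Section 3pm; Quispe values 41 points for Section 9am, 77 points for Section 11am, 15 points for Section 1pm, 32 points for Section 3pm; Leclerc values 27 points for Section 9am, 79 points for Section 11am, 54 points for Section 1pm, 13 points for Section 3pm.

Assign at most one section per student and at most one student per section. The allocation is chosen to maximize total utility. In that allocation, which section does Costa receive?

Costa receives Section 3pm.

This is the linear assignment problem.
Optimal: Costa→Section 3pm (39 points), Delgado→Section 9am (75 points), Quispe→Section 11am (77 points), Leclerc→Section 1pm (54 points) — total 39+75+77+54 = 245 points.
Row-greedy (each student in turn takes its best remaining section) gives 210 points, worse by 35.
Costa's own top section is Section 11am (79 points), but forcing Costa→Section 11am and reassigning the rest optimally gives only 240 points — worse by 5.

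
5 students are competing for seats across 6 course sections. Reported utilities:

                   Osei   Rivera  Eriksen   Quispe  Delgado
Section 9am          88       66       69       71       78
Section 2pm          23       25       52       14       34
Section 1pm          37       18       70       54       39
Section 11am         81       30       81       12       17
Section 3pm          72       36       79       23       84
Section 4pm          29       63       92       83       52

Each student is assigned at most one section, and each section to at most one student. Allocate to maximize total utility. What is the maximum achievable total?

Maximum total: 384 points

Optimal: Osei→Section 11am (81 points), Rivera→Section 9am (66 points), Eriksen→Section 1pm (70 points), Quispe→Section 4pm (83 points), Delgado→Section 3pm (84 points) — total 81+66+70+83+84 = 384 points.
Next-best assignment: Osei→Section 11am, Rivera→Section 9am, Eriksen→Section 4pm, Quispe→Section 1pm, Delgado→Section 3pm = 377 points.
Swapping Osei↔Delgado (Osei→Section 3pm 72 points, Delgado→Section 11am 17 points) loses 76.
No other one-to-one assignment exceeds 384 points.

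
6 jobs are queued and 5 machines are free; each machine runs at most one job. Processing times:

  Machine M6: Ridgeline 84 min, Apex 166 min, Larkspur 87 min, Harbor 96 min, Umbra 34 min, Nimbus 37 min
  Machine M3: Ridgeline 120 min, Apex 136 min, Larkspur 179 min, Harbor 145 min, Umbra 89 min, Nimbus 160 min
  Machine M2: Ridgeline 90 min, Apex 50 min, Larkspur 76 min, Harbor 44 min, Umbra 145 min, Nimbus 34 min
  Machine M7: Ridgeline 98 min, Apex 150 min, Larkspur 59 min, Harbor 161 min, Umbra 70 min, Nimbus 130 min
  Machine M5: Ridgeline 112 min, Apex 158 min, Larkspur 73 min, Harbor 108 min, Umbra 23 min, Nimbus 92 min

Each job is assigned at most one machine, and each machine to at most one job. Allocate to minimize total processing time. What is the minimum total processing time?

Minimum total: 283 min

Treat this as an assignment problem: match each job to one machine.
Optimal: Nimbus→Machine M6 (37 min), Ridgeline→Machine M3 (120 min), Harbor→Machine M2 (44 min), Larkspur→Machine M7 (59 min), Umbra→Machine M5 (23 min) — total 37+120+44+59+23 = 283 min.
Row-greedy (each job in turn takes its cheapest remaining machine) gives 390 min, worse by 107.
Checked against all permutations: 283 min is optimal.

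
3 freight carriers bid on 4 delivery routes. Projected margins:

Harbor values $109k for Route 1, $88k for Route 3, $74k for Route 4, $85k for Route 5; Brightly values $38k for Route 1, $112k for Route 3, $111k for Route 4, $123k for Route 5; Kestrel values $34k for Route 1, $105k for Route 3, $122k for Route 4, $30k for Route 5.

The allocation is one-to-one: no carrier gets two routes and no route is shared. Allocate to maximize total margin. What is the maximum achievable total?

This is a one-to-one assignment (maximum-weight bipartite matching).
Optimal: Harbor→Route 1 ($109k), Brightly→Route 5 ($123k), Kestrel→Route 4 ($122k) — total 109+123+122 = $354k.
Column-greedy (each route in turn goes to its best remaining carrier) gives $343k, worse by 11.
Swapping Kestrel↔Brightly (Kestrel→Route 5 $30k, Brightly→Route 4 $111k) loses 104.
No other one-to-one assignment exceeds $354k.

Max total: $354k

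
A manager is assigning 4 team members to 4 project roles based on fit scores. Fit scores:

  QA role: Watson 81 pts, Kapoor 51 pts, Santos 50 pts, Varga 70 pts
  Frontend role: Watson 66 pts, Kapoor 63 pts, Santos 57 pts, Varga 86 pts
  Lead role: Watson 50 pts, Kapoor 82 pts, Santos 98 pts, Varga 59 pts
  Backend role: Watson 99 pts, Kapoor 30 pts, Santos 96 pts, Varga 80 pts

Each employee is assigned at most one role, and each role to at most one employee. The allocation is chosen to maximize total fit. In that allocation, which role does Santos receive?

Santos receives Backend role.

Optimal: Watson→QA role (81 pts), Kapoor→Lead role (82 pts), Santos→Backend role (96 pts), Varga→Frontend role (86 pts) — total 81+82+96+86 = 345 pts.
Row-greedy (each employee in turn takes its best remaining role) gives 308 pts, worse by 37.
Next-best assignment: Watson→Backend role, Kapoor→QA role, Santos→Lead role, Varga→Frontend role = 334 pts.
Swapping Varga↔Santos (Varga→Backend role 80 pts, Santos→Frontend role 57 pts) loses 45.
Checked against all permutations: 345 pts is optimal.
Santos's own top role is Lead role (98 pts), but forcing Santos→Lead role and reassigning the rest optimally gives only 334 pts — worse by 11.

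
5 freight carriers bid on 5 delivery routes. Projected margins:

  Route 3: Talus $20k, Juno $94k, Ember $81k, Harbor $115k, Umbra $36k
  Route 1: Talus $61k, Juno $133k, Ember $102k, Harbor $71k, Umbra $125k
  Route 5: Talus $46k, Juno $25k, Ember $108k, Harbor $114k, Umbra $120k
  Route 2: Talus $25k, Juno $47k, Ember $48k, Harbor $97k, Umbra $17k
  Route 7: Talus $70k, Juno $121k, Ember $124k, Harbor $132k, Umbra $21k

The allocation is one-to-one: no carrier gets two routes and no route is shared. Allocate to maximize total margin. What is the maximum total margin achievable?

Optimal: Talus→Route 2 ($25k), Juno→Route 1 ($133k), Ember→Route 7 ($124k), Harbor→Route 3 ($115k), Umbra→Route 5 ($120k) — total 25+133+124+115+120 = $517k.
Column-greedy (each route in turn goes to its best remaining carrier) gives $486k, worse by 31.
Next-best assignment: Talus→Route 7, Juno→Route 1, Ember→Route 3, Harbor→Route 2, Umbra→Route 5 = $501k.
Checked against all permutations: $517k is optimal.

Maximum total: $517k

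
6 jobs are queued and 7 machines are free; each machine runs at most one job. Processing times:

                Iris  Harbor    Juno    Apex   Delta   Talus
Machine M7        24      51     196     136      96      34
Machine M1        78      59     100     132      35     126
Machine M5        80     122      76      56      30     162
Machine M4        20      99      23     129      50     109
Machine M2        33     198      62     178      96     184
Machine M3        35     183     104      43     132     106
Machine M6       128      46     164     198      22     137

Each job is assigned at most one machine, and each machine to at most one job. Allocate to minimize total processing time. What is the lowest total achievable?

Optimal: Iris→Machine M2 (33 min), Harbor→Machine M6 (46 min), Juno→Machine M4 (23 min), Apex→Machine M3 (43 min), Delta→Machine M5 (30 min), Talus→Machine M7 (34 min) — total 33+46+23+43+30+34 = 209 min.
Row-greedy (each job in turn takes its cheapest remaining machine) gives 235 min, worse by 26.
Swapping Juno↔Talus (Juno→Machine M7 196 min, Talus→Machine M4 109 min) adds 248.

Minimum total: 209 min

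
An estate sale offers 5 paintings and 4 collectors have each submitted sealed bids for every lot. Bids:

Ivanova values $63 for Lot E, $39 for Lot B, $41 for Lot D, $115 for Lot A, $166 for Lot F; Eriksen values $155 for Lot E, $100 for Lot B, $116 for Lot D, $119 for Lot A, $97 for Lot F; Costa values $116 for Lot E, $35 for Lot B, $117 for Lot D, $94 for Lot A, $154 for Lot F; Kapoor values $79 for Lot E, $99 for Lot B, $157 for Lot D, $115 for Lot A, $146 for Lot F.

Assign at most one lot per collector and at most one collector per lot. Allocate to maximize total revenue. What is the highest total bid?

Optimal: Ivanova→Lot A ($115), Eriksen→Lot E ($155), Costa→Lot F ($154), Kapoor→Lot D ($157) — total 115+155+154+157 = $581.
Column-greedy (each lot in turn goes to its best remaining collector) gives $486, worse by 95.
Next-best assignment: Ivanova→Lot F, Eriksen→Lot E, Costa→Lot A, Kapoor→Lot D = $572.
Swapping Ivanova↔Costa (Ivanova→Lot F $166, Costa→Lot A $94) loses 9.
Checked against all permutations: $581 is optimal.

Maximum total: $581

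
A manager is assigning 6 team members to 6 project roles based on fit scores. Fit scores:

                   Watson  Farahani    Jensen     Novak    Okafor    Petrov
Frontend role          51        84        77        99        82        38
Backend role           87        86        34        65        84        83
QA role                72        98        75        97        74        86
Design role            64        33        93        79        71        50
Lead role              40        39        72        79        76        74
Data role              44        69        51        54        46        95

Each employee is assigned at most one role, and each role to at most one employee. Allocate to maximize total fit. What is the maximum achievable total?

Treat this as an assignment problem: match each employee to one role.
Optimal: Watson→Backend role (87 pts), Farahani→QA role (98 pts), Jensen→Design role (93 pts), Novak→Frontend role (99 pts), Okafor→Lead role (76 pts), Petrov→Data role (95 pts) — total 87+98+93+99+76+95 = 548 pts.
Swapping Jensen↔Okafor (Jensen→Lead role 72 pts, Okafor→Design role 71 pts) loses 26.
No other one-to-one assignment exceeds 548 pts.

Max total: 548 pts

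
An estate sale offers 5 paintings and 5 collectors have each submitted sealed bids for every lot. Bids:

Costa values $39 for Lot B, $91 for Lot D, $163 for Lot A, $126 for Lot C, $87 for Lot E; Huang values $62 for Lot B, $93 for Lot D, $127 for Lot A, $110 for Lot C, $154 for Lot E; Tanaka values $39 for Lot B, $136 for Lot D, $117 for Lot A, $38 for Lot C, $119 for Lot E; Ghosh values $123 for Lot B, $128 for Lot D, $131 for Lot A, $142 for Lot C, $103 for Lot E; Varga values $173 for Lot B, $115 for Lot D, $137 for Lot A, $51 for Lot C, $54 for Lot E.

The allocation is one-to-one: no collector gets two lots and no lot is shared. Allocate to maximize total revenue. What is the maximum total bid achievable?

Optimal: Costa→Lot A ($163), Huang→Lot E ($154), Tanaka→Lot D ($136), Ghosh→Lot C ($142), Varga→Lot B ($173) — total 163+154+136+142+173 = $768.
Next-best assignment: Costa→Lot C, Huang→Lot E, Tanaka→Lot D, Ghosh→Lot A, Varga→Lot B = $720.
Every other assignment is strictly worse.

Max total: $768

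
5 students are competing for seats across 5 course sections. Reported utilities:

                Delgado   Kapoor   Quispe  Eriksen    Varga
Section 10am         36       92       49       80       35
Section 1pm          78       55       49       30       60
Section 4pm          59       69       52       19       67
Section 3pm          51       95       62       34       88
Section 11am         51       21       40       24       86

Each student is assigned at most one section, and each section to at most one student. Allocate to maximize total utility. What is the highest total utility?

Optimal: Delgado→Section 1pm (78 points), Kapoor→Section 3pm (95 points), Quispe→Section 4pm (52 points), Eriksen→Section 10am (80 points), Varga→Section 11am (86 points) — total 78+95+52+80+86 = 391 points.
Column-greedy (each section in turn goes to its best remaining student) gives 323 points, worse by 68.

Max total: 391 points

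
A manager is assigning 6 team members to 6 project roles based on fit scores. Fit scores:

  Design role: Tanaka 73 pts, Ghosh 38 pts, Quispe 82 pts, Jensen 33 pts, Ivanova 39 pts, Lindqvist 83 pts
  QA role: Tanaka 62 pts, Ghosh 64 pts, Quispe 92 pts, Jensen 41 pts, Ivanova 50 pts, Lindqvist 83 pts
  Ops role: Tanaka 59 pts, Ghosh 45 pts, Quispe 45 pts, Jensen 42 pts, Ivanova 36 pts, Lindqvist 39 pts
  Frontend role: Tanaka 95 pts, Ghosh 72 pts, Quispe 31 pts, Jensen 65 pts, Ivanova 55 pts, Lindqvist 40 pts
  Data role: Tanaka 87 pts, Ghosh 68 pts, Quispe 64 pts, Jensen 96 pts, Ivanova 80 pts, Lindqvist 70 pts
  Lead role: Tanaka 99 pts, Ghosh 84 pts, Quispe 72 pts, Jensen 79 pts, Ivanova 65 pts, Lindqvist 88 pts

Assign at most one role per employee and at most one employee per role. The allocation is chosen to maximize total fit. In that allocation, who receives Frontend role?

Tanaka receives Frontend role.

Optimal: Tanaka→Frontend role (95 pts), Ghosh→Lead role (84 pts), Quispe→QA role (92 pts), Jensen→Data role (96 pts), Ivanova→Ops role (36 pts), Lindqvist→Design role (83 pts) — total 95+84+92+96+36+83 = 486 pts.
Row-greedy (each employee in turn takes its best remaining role) gives 437 pts, worse by 49.
Every other assignment is strictly worse.
Tanaka's own top role is Lead role (99 pts), but forcing Tanaka→Lead role and reassigning the rest optimally gives only 478 pts — worse by 8.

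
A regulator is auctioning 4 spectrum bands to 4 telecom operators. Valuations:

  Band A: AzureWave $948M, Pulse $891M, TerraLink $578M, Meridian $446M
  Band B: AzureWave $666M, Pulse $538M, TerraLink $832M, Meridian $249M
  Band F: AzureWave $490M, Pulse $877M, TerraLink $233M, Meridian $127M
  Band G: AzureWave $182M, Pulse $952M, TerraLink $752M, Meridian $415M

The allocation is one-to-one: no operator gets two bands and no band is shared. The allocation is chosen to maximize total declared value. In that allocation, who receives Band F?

Pulse receives Band F.

This is a one-to-one assignment (maximum-weight bipartite matching).
Optimal: AzureWave→Band A ($948M), Pulse→Band F ($877M), TerraLink→Band B ($832M), Meridian→Band G ($415M) — total 948+877+832+415 = $3072M.
No other one-to-one assignment exceeds $3072M.
Pulse's own top band is Band G ($952M), but forcing Pulse→Band G and reassigning the rest optimally gives only $2859M — worse by 213.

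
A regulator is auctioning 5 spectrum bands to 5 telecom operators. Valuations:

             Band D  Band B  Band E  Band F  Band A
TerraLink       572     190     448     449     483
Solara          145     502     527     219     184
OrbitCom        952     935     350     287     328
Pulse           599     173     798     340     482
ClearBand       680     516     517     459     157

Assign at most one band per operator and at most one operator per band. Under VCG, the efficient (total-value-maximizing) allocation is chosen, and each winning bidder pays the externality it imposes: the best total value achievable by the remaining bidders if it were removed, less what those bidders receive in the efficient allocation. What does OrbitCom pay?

OrbitCom pays $221M.

Efficient allocation: TerraLink→Band A ($483M), Solara→Band B ($502M), OrbitCom→Band D ($952M), Pulse→Band E ($798M), ClearBand→Band F ($459M); total welfare W = $3194M.
OrbitCom receives Band D at value $952M, so the others get W − 952 = $2242M.
Without OrbitCom: best allocation of the remaining 4 bidders over all 5 bands is TerraLink→Band A ($483M), Solara→Band B ($502M), Pulse→Band E ($798M), ClearBand→Band D ($680M), total $2463M.
VCG payment = (others' best without OrbitCom) − (others' welfare with OrbitCom) = 2463 − 2242 = $221M.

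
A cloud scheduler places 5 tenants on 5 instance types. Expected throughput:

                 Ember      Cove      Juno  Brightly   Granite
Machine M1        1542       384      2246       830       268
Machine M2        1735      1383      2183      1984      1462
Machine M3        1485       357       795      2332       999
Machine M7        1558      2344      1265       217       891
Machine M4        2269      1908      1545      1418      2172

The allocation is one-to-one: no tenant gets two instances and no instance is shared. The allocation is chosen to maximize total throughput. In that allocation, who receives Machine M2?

This is a one-to-one assignment (maximum-weight bipartite matching).
Optimal: Ember→Machine M2 (1735 ops/s), Cove→Machine M7 (2344 ops/s), Juno→Machine M1 (2246 ops/s), Brightly→Machine M3 (2332 ops/s), Granite→Machine M4 (2172 ops/s) — total 1735+2344+2246+2332+2172 = 10829 ops/s.
Max-entry greedy (repeatedly take the single best remaining cell) gives 10653 ops/s, worse by 176.
Next-best assignment: Ember→Machine M4, Cove→Machine M7, Juno→Machine M1, Brightly→Machine M3, Granite→Machine M2 = 10653 ops/s.
No other one-to-one assignment exceeds 10829 ops/s.
Ember's own top instance is Machine M4 (2269 ops/s), but forcing Ember→Machine M4 and reassigning the rest optimally gives only 10653 ops/s — worse by 176.

Ember receives Machine M2.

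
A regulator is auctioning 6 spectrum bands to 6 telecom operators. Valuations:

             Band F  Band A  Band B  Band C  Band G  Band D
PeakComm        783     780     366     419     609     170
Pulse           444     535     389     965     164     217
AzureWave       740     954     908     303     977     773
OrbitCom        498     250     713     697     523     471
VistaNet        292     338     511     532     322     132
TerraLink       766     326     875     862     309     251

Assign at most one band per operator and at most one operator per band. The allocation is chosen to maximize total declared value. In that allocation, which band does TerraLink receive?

TerraLink receives Band F.

This is a one-to-one assignment (maximum-weight bipartite matching).
Optimal: PeakComm→Band A ($780M), Pulse→Band C ($965M), AzureWave→Band G ($977M), OrbitCom→Band D ($471M), VistaNet→Band B ($511M), TerraLink→Band F ($766M) — total 780+965+977+471+511+766 = $4470M.
Row-greedy (each operator in turn takes its best remaining band) gives $4027M, worse by 443.
Next-best assignment: PeakComm→Band F, Pulse→Band C, AzureWave→Band G, OrbitCom→Band D, VistaNet→Band A, TerraLink→Band B = $4409M.
No other one-to-one assignment exceeds $4470M.
TerraLink's own top band is Band B ($875M), but forcing TerraLink→Band B and reassigning the rest optimally gives only $4409M — worse by 61.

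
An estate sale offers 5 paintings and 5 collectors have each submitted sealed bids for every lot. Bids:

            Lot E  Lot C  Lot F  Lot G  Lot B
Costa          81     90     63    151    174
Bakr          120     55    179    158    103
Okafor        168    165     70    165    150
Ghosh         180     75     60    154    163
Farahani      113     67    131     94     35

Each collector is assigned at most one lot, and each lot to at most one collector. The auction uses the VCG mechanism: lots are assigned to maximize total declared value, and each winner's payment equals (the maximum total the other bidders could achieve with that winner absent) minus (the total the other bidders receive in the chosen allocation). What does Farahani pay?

Efficient allocation: Costa→Lot B ($174), Bakr→Lot G ($158), Okafor→Lot C ($165), Ghosh→Lot E ($180), Farahani→Lot F ($131); total welfare W = $808.
Farahani receives Lot F at value $131, so the others get W − 131 = $677.
Without Farahani: best allocation of the remaining 4 bidders over all 5 lots is Costa→Lot B ($174), Bakr→Lot F ($179), Okafor→Lot C ($165), Ghosh→Lot E ($180), total $698.
VCG payment = (others' best without Farahani) − (others' welfare with Farahani) = 698 − 677 = $21.

Farahani pays $21.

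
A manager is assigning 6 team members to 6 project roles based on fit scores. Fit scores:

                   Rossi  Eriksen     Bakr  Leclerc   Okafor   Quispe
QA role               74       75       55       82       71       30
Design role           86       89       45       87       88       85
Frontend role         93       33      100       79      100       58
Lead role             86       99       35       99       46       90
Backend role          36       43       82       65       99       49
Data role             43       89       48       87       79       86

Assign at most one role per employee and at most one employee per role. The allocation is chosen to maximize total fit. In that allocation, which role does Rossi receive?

Optimal: Rossi→Design role (86 pts), Eriksen→Lead role (99 pts), Bakr→Frontend role (100 pts), Leclerc→QA role (82 pts), Okafor→Backend role (99 pts), Quispe→Data role (86 pts) — total 86+99+100+82+99+86 = 552 pts.
Row-greedy (each employee in turn takes its best remaining role) gives 470 pts, worse by 82.
Every other assignment is strictly worse.
Rossi's own top role is Frontend role (93 pts), but forcing Rossi→Frontend role and reassigning the rest optimally gives only 530 pts — worse by 22.

Rossi receives Design role.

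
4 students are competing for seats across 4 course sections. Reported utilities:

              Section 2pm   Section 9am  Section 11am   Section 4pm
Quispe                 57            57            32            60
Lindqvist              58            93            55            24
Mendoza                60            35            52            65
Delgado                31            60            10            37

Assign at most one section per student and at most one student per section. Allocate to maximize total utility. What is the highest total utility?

Treat this as an assignment problem: match each student to one section.
Optimal: Quispe→Section 2pm (57 points), Lindqvist→Section 9am (93 points), Mendoza→Section 11am (52 points), Delgado→Section 4pm (37 points) — total 57+93+52+37 = 239 points.
Max-entry greedy (repeatedly take the single best remaining cell) gives 225 points, worse by 14.
Next-best assignment: Quispe→Section 2pm, Lindqvist→Section 11am, Mendoza→Section 4pm, Delgado→Section 9am = 237 points.
No other one-to-one assignment exceeds 239 points.

Max total: 239 points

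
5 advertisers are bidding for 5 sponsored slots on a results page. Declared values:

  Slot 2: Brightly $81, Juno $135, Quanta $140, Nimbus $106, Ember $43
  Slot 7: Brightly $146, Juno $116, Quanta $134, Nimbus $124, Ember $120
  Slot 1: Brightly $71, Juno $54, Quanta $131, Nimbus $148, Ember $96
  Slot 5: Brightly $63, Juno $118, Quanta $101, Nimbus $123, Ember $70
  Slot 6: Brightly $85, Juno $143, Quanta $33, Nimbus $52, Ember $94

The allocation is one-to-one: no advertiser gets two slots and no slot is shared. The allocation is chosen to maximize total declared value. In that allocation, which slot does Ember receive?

Optimal: Brightly→Slot 7 ($146), Juno→Slot 6 ($143), Quanta→Slot 2 ($140), Nimbus→Slot 5 ($123), Ember→Slot 1 ($96) — total 146+143+140+123+96 = $648.
Row-greedy (each advertiser in turn takes its best remaining slot) gives $647, worse by 1.
Next-best assignment: Brightly→Slot 7, Juno→Slot 6, Quanta→Slot 2, Nimbus→Slot 1, Ember→Slot 5 = $647.
Ember's own top slot is Slot 7 ($120), but forcing Ember→Slot 7 and reassigning the rest optimally gives only $614 — worse by 34.

Ember receives Slot 1.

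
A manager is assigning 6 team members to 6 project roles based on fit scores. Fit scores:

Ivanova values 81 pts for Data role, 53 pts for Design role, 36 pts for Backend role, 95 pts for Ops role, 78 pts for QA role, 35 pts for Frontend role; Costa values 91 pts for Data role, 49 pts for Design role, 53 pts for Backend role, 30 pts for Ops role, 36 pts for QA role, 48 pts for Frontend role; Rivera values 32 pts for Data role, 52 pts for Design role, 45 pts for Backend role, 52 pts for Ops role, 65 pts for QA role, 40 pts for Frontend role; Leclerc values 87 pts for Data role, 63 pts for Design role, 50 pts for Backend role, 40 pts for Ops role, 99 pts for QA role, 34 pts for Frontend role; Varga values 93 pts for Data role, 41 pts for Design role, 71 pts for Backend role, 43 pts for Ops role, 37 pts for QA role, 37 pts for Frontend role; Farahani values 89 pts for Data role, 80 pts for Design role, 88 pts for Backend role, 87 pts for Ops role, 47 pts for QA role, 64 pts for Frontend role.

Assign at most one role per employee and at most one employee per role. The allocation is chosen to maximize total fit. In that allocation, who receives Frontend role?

Rivera receives Frontend role.

Optimal: Ivanova→Ops role (95 pts), Costa→Data role (91 pts), Rivera→Frontend role (40 pts), Leclerc→QA role (99 pts), Varga→Backend role (71 pts), Farahani→Design role (80 pts) — total 95+91+40+99+71+80 = 476 pts.
Row-greedy (each employee in turn takes its best remaining role) gives 449 pts, worse by 27.
Rivera's own top role is QA role (65 pts), but forcing Rivera→QA role and reassigning the rest optimally gives only 452 pts — worse by 24.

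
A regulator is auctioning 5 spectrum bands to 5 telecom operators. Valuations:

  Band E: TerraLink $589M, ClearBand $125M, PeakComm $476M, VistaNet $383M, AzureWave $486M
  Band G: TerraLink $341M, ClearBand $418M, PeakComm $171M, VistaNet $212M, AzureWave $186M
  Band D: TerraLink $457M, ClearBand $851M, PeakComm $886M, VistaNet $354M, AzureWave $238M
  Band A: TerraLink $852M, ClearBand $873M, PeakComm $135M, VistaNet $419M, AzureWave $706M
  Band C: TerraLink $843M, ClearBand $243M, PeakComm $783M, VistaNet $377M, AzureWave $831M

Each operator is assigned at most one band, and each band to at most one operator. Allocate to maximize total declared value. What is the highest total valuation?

This is the linear assignment problem.
Optimal: TerraLink→Band E ($589M), ClearBand→Band A ($873M), PeakComm→Band D ($886M), VistaNet→Band G ($212M), AzureWave→Band C ($831M) — total 589+873+886+212+831 = $3391M.
Row-greedy (each operator in turn takes its best remaining band) gives $3055M, worse by 336.
Swapping VistaNet↔AzureWave (VistaNet→Band C $377M, AzureWave→Band G $186M) loses 480.

Maximum total: $3391M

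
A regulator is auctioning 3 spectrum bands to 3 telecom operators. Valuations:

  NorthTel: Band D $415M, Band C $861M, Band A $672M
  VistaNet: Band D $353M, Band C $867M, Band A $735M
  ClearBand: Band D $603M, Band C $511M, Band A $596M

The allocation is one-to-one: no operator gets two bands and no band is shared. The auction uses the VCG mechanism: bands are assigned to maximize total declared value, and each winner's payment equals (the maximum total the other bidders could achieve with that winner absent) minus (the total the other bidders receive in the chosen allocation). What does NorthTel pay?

Efficient allocation: NorthTel→Band C ($861M), VistaNet→Band A ($735M), ClearBand→Band D ($603M); total welfare W = $2199M.
NorthTel receives Band C at value $861M, so the others get W − 861 = $1338M.
Without NorthTel: best allocation of the remaining 2 bidders over all 3 bands is VistaNet→Band C ($867M), ClearBand→Band D ($603M), total $1470M.
VCG payment = (others' best without NorthTel) − (others' welfare with NorthTel) = 1470 − 1338 = $132M.

NorthTel pays $132M.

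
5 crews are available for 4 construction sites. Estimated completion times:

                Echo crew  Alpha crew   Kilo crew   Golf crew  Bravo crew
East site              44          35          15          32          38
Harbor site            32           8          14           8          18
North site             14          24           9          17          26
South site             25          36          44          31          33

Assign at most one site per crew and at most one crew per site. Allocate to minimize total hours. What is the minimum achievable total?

Min total: 65 hours

Optimal: Kilo crew→East site (15 hours), Alpha crew→Harbor site (8 hours), Golf crew→North site (17 hours), Echo crew→South site (25 hours) — total 15+8+17+25 = 65 hours.
Min-entry greedy (repeatedly take the single cheapest remaining cell) gives 74 hours, worse by 9.
Next-best assignment: Kilo crew→East site, Alpha crew→Harbor site, Echo crew→North site, Golf crew→South site = 68 hours.
Swapping Kilo crew↔Alpha crew (Kilo crew→Harbor site 14 hours, Alpha crew→East site 35 hours) adds 26.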